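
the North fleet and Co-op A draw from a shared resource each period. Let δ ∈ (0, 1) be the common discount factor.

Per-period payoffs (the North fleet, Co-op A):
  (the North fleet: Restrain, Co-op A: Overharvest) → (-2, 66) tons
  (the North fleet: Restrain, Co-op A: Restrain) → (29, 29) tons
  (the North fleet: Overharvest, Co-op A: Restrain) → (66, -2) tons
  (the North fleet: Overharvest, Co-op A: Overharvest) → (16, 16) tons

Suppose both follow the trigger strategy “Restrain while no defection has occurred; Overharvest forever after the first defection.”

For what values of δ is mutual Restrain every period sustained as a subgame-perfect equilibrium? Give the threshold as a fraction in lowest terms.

One-period gain from deviating is 66 − 29 = 37. The loss is 29 − 16 = 13 in every subsequent period, with present value 13·δ/(1−δ).
Deviation is unprofitable when 13·δ/(1−δ) ≥ 37, i.e. δ/(1−δ) ≥ 37/13.
Equivalently δ ≥ 37/(37+13) = 37/50.

37/50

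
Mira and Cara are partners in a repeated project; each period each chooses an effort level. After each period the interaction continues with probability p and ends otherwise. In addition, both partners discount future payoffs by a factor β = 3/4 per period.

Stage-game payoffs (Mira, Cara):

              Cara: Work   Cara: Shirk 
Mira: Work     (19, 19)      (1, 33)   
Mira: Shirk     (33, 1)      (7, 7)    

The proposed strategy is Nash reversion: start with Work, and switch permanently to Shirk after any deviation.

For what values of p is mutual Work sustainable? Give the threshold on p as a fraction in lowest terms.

28/39

With continuation probability p and discount β, the effective per-period discount factor is βp.
Grim-trigger IC: βp ≥ (33−19)/(33−7) = 7/13.
So p ≥ (7/13)/(3/4) = 28/39.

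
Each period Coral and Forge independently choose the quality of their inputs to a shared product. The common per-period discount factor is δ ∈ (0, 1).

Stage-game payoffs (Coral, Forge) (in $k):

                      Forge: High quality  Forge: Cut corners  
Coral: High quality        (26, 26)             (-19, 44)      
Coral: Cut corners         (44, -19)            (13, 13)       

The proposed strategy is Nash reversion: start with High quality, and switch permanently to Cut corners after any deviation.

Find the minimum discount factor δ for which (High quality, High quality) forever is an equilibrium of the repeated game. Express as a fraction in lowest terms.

26/(1−δ) ≥ 44 + 13δ/(1−δ)
26 ≥ 44 − 31δ
δ ≥ 18/31.

18/31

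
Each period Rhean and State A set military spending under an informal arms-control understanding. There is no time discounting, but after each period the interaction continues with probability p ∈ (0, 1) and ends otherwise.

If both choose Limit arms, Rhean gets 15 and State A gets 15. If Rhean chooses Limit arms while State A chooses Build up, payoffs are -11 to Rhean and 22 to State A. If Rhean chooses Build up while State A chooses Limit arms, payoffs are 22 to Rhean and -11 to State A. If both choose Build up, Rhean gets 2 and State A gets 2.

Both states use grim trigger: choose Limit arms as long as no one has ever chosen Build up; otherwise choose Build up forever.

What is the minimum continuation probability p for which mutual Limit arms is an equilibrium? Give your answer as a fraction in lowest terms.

7/20

Expected cooperation value is 15 + p·15 + p²·15 + … = 15/(1−p); deviation gives 22 + p·2/(1−p).
15 ≥ 22(1−p) + 2p ⇒ 20p ≥ 7 ⇒ p ≥ 7/20.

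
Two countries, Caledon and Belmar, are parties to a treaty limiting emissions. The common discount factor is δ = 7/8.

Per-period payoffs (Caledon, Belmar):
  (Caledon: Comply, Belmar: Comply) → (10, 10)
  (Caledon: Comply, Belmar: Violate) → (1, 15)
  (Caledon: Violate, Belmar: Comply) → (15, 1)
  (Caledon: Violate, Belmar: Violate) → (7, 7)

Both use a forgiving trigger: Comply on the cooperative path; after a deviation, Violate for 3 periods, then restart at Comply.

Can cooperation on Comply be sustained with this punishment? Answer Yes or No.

Yes

A one-shot deviation gives 15 now, then 7 for 3 periods, then back to 10.
Gain from deviating: (15−10) today; loss: (10−7) in each of the next 3 periods.
No-deviation condition: (10−7)(δ+…+δ^3) ≥ 15−10, i.e. δ+…+δ^3 ≥ 5/3.
At δ = 7/8: δ+…+δ^3 = 2.3105 ≥ 1.6667.
So cooperation is sustainable.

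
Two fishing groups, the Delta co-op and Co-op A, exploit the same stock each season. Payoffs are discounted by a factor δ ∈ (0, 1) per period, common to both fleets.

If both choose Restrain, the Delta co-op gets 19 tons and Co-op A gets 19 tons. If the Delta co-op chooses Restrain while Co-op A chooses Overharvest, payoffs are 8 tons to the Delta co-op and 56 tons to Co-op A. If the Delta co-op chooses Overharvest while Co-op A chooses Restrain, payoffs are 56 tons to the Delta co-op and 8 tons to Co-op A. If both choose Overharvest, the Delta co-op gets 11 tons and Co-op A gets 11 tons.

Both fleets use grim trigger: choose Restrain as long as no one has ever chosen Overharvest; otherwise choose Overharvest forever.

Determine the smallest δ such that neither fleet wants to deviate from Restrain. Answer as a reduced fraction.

Cooperation forever yields 19 each period: 19/(1−δ).
Deviating yields 56 once, then 11 forever: 56 + 11δ/(1−δ).
No profitable deviation requires 19/(1−δ) ≥ 56 + 11δ/(1−δ).
Multiplying by (1−δ): 19 ≥ 56(1−δ) + 11δ = 56 − 45δ.
So 45δ ≥ 37, i.e. δ ≥ 37/45.

37/45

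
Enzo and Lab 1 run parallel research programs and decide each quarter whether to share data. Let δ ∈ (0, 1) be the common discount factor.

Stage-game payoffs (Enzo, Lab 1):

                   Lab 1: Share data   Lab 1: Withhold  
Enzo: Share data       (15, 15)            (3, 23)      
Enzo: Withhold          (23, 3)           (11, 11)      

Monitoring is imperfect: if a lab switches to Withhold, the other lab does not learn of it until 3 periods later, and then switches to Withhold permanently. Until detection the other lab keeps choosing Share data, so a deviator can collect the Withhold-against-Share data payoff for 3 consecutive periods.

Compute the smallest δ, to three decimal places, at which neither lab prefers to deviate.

Deviating for the 3 undetected periods gains 23−15 = 8 per period over cooperation, then loses 15−11 = 4 per period forever once punishment starts.
Gain: 8(1 + δ + … + δ^2); loss: 4·δ^3/(1−δ).
No profitable deviation ⇔ 8(1−δ^3) ≤ 4·δ^3, i.e. δ^3 ≥ 8/(8+4) = 2/3.
Hence δ ≥ (2/3)^(1/3) ≈ 0.874.

0.874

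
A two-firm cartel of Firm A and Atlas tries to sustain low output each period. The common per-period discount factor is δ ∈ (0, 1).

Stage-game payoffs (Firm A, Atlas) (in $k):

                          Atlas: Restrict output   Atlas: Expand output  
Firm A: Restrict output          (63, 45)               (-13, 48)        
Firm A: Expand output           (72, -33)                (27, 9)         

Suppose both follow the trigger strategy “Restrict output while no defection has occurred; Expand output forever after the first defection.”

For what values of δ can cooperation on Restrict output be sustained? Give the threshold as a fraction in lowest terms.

For Firm A: deviation gain 72−63 = 9, per-period punishment loss 63−27 = 36. IC gives δ ≥ 9/45 = 1/5.
For Atlas: gain 3, loss 36 per period, so δ ≥ 3/39 = 1/13.
The tighter constraint is Firm A's, so cooperation needs δ ≥ 1/5.

1/5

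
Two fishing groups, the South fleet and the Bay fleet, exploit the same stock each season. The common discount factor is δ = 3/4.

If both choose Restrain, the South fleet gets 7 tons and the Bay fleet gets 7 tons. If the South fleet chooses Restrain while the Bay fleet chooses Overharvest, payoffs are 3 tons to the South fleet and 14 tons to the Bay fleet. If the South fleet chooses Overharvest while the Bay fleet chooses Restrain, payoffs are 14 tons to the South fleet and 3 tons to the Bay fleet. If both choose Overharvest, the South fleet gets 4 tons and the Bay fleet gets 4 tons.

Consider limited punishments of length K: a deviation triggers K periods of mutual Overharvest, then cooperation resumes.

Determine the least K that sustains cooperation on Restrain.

IC: δ(1−δ^K)/(1−δ) ≥ (14−7)/(7−4) = 7/3.
With δ = 3/4: need 1 − δ^K ≥ 7/3·(1−3/4)/(3/4), i.e. δ^K ≤ 0.2222.
Since (3/4)^5 = 0.2373 and (3/4)^6 = 0.1780, the smallest such K is 6.

6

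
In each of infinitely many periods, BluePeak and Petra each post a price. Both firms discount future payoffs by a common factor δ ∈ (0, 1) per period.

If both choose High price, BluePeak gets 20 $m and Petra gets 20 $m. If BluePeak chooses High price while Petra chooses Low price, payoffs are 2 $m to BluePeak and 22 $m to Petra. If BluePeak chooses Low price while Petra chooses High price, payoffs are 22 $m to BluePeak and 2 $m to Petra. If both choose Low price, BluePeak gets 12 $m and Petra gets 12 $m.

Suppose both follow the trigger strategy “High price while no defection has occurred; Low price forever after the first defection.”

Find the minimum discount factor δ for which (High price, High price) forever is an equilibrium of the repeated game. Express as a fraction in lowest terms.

One-period gain from deviating is 22 − 20 = 2. The loss is 20 − 12 = 8 in every subsequent period, with present value 8·δ/(1−δ).
Deviation is unprofitable when 8·δ/(1−δ) ≥ 2, i.e. δ/(1−δ) ≥ 1/4.
Equivalently δ ≥ 2/(2+8) = 1/5.

1/5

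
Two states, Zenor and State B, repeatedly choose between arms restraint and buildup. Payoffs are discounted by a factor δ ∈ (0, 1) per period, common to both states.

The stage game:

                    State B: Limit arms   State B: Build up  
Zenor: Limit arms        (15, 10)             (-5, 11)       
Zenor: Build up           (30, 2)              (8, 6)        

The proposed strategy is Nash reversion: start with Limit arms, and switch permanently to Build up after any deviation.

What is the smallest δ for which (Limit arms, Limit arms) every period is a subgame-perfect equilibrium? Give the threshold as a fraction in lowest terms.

15/22

Zenor: cooperation gives 15 each period; deviation gives 30 once then 8 forever.
  15/(1−δ) ≥ 30 + 8δ/(1−δ) ⇒ δ ≥ 15/22.
State B: cooperation gives 10 each period; deviation gives 11 once then 6 forever.
  δ ≥ 1/5.
Both must hold, so the binding constraint is Zenor's: δ ≥ 15/22.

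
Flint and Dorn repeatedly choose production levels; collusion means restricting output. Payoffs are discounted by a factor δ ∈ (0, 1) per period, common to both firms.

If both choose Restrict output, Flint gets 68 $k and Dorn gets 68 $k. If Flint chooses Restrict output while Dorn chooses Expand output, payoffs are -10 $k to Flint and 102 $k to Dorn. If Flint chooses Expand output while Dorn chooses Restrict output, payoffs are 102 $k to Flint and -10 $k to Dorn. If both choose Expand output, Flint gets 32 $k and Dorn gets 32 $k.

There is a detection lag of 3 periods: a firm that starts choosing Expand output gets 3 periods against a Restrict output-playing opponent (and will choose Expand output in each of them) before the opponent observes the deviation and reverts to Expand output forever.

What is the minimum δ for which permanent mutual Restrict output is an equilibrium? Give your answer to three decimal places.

0.786

The best deviation is to choose Expand output for all 3 undetected periods, earning 102 each, then 32 forever once detected.
Deviation value: 102(1−δ^3)/(1−δ) + 32δ^3/(1−δ); cooperation value: 68/(1−δ).
IC: 68 ≥ 102(1−δ^3) + 32δ^3 = 102 − 70δ^3.
So δ^3 ≥ 34/70 = 17/35, giving δ ≥ (17/35)^(1/3) ≈ 0.786.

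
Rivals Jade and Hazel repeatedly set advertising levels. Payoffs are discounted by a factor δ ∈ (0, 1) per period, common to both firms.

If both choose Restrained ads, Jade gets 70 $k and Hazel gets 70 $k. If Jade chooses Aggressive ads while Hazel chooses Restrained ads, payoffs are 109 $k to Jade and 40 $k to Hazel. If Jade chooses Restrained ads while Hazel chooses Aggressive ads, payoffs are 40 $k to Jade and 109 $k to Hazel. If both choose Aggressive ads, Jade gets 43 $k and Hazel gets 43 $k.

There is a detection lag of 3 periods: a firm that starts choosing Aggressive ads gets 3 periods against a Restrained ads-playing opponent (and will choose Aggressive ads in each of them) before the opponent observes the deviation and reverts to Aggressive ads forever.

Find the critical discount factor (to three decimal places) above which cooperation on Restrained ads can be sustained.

Deviating for the 3 undetected periods gains 109−70 = 39 per period over cooperation, then loses 70−43 = 27 per period forever once punishment starts.
Gain: 39(1 + δ + … + δ^2); loss: 27·δ^3/(1−δ).
No profitable deviation ⇔ 39(1−δ^3) ≤ 27·δ^3, i.e. δ^3 ≥ 39/(39+27) = 13/22.
Hence δ ≥ (13/22)^(1/3) ≈ 0.839.

0.839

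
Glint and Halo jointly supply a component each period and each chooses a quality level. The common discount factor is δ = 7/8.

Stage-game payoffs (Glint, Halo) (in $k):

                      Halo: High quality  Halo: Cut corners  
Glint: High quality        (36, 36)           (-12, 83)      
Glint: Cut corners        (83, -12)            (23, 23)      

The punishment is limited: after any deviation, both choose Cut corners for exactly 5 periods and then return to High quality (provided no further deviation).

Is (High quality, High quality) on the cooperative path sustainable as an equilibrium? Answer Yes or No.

IC: δ+…+δ^5 ≥ (83−36)/(36−23) = 47/13.
At δ = 7/8: partial sum = 3.4096 < 3.6154. Cooperation not sustainable.

No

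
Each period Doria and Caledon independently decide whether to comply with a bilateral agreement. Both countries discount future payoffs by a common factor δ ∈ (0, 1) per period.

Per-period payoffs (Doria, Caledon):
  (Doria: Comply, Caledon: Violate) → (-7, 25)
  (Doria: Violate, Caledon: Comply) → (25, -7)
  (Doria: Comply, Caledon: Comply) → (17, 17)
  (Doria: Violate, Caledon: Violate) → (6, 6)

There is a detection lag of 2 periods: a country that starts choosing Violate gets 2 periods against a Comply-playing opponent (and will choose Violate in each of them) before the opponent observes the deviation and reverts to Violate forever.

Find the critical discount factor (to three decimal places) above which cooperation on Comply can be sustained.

The best deviation is to choose Violate for all 2 undetected periods, earning 25 each, then 6 forever once detected.
Deviation value: 25(1−δ^2)/(1−δ) + 6δ^2/(1−δ); cooperation value: 17/(1−δ).
IC: 17 ≥ 25(1−δ^2) + 6δ^2 = 25 − 19δ^2.
So δ^2 ≥ 8/19, giving δ ≥ (8/19)^(1/2) ≈ 0.649.

0.649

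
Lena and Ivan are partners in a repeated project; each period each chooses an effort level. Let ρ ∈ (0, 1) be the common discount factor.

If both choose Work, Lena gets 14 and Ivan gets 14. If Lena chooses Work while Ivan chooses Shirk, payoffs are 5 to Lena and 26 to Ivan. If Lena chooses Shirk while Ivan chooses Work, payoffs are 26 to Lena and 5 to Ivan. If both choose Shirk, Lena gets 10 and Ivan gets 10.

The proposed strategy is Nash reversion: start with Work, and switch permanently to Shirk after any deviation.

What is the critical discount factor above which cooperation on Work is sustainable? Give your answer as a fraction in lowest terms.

Under grim trigger the critical discount factor is (T−C)/(T−P) with T = 26, C = 14, P = 10.
ρ* = (26−14)/(26−10) = 12/16 = 3/4.

3/4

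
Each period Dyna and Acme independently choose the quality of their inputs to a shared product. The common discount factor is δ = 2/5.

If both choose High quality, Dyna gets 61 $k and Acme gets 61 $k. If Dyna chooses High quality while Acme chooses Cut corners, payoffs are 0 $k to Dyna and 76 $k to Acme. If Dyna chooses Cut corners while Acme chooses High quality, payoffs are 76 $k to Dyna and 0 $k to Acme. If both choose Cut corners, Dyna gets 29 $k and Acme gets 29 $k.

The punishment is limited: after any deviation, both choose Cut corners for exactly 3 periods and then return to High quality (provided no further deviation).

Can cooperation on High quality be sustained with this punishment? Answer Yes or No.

IC: δ+…+δ^3 ≥ (76−61)/(61−29) = 15/32.
At δ = 2/5: partial sum = 0.6240 ≥ 0.4688. Cooperation sustainable.

Yes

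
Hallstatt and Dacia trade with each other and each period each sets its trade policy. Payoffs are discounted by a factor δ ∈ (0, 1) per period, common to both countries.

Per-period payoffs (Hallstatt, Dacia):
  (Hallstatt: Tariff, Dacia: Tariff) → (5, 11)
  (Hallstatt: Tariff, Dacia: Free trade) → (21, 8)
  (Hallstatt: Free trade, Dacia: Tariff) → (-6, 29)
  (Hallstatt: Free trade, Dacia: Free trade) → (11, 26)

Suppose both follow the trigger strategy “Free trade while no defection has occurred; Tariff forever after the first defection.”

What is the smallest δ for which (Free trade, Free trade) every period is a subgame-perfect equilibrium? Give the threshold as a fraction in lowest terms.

For Hallstatt: deviation gain 21−11 = 10, per-period punishment loss 11−5 = 6. IC gives δ ≥ 10/16 = 5/8.
For Dacia: gain 3, loss 15 per period, so δ ≥ 3/18 = 1/6.
The tighter constraint is Hallstatt's, so cooperation needs δ ≥ 5/8.

5/8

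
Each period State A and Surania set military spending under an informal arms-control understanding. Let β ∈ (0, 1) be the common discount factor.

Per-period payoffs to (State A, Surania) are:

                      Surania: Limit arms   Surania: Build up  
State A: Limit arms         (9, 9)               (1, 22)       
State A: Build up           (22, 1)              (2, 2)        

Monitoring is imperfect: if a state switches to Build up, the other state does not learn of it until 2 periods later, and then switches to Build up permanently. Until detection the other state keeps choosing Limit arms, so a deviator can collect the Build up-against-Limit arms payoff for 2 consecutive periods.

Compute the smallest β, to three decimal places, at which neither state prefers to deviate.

The best deviation is to choose Build up for all 2 undetected periods, earning 22 each, then 2 forever once detected.
Deviation value: 22(1−β^2)/(1−β) + 2β^2/(1−β); cooperation value: 9/(1−β).
IC: 9 ≥ 22(1−β^2) + 2β^2 = 22 − 20β^2.
So β^2 ≥ 13/20, giving β ≥ (13/20)^(1/2) ≈ 0.806.

0.806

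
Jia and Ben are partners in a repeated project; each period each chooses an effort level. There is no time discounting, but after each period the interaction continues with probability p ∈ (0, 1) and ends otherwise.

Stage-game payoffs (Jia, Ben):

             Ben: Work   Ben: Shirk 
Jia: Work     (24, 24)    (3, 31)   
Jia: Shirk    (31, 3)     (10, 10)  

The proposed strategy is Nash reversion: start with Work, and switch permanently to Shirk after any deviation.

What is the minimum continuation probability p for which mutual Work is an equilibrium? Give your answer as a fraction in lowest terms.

Expected cooperation value is 24 + p·24 + p²·24 + … = 24/(1−p); deviation gives 31 + p·10/(1−p).
24 ≥ 31(1−p) + 10p ⇒ 21p ≥ 7 ⇒ p ≥ 7/21 = 1/3.

1/3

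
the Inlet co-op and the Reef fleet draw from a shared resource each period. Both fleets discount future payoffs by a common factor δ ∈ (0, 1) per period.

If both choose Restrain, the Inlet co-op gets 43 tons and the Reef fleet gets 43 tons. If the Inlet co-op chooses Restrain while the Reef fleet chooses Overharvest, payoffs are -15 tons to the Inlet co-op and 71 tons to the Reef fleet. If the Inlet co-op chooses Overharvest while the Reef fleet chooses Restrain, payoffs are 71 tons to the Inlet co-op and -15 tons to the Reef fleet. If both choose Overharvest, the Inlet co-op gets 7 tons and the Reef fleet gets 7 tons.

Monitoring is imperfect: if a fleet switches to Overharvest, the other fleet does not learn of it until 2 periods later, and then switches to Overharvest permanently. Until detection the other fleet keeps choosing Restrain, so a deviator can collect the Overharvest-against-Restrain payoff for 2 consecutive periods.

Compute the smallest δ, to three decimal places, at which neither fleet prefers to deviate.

0.661

Deviating for the 2 undetected periods gains 71−43 = 28 per period over cooperation, then loses 43−7 = 36 per period forever once punishment starts.
Gain: 28(1 + δ + … + δ^1); loss: 36·δ^2/(1−δ).
No profitable deviation ⇔ 28(1−δ^2) ≤ 36·δ^2, i.e. δ^2 ≥ 28/(28+36) = 7/16.
Hence δ ≥ (7/16)^(1/2) ≈ 0.661.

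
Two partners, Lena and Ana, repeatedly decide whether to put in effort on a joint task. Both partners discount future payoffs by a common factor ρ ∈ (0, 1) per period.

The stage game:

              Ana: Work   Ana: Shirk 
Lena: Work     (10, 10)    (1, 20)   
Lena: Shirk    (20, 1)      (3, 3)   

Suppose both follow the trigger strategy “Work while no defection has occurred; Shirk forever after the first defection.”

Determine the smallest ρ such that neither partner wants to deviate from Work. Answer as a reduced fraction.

10/17

Under grim trigger the critical discount factor is (T−C)/(T−P) with T = 20, C = 10, P = 3.
ρ* = (20−10)/(20−3) = 10/17.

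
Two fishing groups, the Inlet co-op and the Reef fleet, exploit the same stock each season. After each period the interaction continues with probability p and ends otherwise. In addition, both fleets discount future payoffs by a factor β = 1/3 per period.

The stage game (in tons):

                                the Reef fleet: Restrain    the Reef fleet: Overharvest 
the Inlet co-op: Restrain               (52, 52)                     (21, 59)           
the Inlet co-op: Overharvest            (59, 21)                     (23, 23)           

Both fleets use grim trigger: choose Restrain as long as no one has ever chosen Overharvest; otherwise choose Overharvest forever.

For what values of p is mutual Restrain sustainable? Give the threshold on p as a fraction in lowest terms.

7/12

With continuation probability p and discount β, the effective per-period discount factor is βp.
Grim-trigger IC: βp ≥ (59−52)/(59−23) = 7/36.
So p ≥ (7/36)/(1/3) = 7/12.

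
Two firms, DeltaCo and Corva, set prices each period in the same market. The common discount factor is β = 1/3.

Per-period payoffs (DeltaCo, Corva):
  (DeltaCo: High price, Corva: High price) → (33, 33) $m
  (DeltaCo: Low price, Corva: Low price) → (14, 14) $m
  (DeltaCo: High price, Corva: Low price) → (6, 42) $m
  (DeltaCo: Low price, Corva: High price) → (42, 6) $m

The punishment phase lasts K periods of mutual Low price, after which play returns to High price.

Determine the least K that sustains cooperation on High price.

Need Σ_{k=1}^{K} β^k ≥ (42−33)/(33−14) = 0.4737 at β = 1/3.
At K = 2 the sum is 0.4444 < 0.4737; at K = 3 it is 0.4815 ≥ 0.4737.
So the minimum punishment length is K = 3.

3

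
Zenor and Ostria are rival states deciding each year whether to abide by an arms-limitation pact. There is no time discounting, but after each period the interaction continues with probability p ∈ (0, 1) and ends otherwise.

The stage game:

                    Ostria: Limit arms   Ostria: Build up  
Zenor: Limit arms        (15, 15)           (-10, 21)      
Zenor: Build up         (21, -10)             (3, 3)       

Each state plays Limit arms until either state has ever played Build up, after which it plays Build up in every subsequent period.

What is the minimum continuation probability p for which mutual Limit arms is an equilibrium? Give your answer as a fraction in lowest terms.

With no time discounting, the continuation probability p plays the role of the discount factor.
Grim-trigger IC: 15/(1−p) ≥ 21 + 3p/(1−p) ⇒ p ≥ (21−15)/(21−3) = 1/3.

1/3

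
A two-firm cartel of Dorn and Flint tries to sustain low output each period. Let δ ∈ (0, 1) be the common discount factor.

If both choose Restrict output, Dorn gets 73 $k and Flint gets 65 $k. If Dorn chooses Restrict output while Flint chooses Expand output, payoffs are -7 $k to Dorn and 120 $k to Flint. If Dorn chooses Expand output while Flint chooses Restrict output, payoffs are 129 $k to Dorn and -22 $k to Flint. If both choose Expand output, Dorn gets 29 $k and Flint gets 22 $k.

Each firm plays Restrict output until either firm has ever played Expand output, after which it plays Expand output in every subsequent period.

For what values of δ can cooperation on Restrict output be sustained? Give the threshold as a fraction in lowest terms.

Dorn's threshold: (129−73)/(129−29) = 14/25.
Flint's threshold: (120−65)/(120−22) = 55/98.
14/25 < 55/98, so Flint binds and δ* = 55/98.

55/98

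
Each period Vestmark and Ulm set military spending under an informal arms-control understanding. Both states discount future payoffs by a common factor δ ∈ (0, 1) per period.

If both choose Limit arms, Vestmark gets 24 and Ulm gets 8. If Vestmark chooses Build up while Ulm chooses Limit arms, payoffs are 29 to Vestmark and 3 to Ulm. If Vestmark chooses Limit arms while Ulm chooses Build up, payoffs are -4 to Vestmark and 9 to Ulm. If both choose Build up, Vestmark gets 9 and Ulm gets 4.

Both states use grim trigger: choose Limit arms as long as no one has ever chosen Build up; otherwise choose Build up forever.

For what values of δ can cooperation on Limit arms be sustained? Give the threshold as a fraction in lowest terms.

For Vestmark: deviation gain 29−24 = 5, per-period punishment loss 24−9 = 15. IC gives δ ≥ 5/20 = 1/4.
For Ulm: gain 1, loss 4 per period, so δ ≥ 1/5.
The tighter constraint is Vestmark's, so cooperation needs δ ≥ 1/4.

1/4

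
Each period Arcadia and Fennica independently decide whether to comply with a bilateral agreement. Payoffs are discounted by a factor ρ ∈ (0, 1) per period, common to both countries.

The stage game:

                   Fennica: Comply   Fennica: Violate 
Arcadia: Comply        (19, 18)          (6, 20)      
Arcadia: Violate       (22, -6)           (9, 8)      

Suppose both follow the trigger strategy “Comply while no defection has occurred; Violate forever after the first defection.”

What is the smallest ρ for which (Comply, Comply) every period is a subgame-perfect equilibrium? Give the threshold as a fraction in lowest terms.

3/13

For Arcadia: deviation gain 22−19 = 3, per-period punishment loss 19−9 = 10. IC gives ρ ≥ 3/13.
For Fennica: gain 2, loss 10 per period, so ρ ≥ 2/12 = 1/6.
The tighter constraint is Arcadia's, so cooperation needs ρ ≥ 3/13.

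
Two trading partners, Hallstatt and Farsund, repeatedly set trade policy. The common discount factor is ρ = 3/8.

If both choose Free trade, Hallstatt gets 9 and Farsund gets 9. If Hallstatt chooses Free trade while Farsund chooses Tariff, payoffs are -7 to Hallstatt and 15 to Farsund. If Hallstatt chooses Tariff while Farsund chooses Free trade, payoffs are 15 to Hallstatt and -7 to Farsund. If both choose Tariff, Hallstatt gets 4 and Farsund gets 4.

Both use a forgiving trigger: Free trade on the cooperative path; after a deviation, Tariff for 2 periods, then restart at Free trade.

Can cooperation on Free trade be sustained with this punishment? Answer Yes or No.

No

IC: ρ+…+ρ^2 ≥ (15−9)/(9−4) = 6/5.
At ρ = 3/8: partial sum = 0.5156 < 1.2000. Cooperation not sustainable.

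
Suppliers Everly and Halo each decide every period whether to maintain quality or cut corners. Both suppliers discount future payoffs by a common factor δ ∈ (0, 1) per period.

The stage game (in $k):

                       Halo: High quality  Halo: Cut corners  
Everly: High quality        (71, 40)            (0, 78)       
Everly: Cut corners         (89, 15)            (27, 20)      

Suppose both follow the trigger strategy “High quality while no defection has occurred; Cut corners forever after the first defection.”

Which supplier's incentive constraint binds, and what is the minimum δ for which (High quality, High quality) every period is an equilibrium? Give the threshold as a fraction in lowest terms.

Everly: cooperation gives 71 each period; deviation gives 89 once then 27 forever.
  71/(1−δ) ≥ 89 + 27δ/(1−δ) ⇒ δ ≥ 18/62 = 9/31.
Halo: cooperation gives 40 each period; deviation gives 78 once then 20 forever.
  δ ≥ 38/58 = 19/29.
Both must hold, so the binding constraint is Halo's: δ ≥ 19/29.

Halo; δ ≥ 19/29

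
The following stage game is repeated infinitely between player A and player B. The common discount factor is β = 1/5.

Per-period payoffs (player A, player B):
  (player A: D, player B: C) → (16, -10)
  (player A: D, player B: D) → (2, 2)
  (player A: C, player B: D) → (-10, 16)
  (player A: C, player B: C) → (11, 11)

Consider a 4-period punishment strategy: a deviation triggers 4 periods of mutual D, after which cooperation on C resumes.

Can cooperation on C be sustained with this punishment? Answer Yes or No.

A one-shot deviation gives 16 now, then 2 for 4 periods, then back to 11.
Gain from deviating: (16−11) today; loss: (11−2) in each of the next 4 periods.
No-deviation condition: (11−2)(β+…+β^4) ≥ 16−11, i.e. β+…+β^4 ≥ 5/9.
At β = 1/5: β+…+β^4 = 0.2496 < 0.5556.
So cooperation is not sustainable.

No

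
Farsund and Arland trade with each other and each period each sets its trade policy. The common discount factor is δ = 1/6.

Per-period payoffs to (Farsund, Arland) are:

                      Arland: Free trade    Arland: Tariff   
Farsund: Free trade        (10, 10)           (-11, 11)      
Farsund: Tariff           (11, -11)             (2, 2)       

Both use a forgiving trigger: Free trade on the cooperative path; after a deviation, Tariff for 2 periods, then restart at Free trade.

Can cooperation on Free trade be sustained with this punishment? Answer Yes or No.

Yes

Comparing payoff streams over the 3 periods until play realigns: cooperate → 10(1+δ+…+δ^2); deviate → 11 + 2(δ+…+δ^2).
Cooperation is sustained iff (10−2)(δ+…+δ^2) ≥ 11−10.
δ+…+δ^2 = 1/6·(1−(1/6)^2)/(1−1/6) = 0.1944, and (11−10)/(10−2) = 0.1250.
0.1944 ≥ 0.1250, so cooperation is sustainable.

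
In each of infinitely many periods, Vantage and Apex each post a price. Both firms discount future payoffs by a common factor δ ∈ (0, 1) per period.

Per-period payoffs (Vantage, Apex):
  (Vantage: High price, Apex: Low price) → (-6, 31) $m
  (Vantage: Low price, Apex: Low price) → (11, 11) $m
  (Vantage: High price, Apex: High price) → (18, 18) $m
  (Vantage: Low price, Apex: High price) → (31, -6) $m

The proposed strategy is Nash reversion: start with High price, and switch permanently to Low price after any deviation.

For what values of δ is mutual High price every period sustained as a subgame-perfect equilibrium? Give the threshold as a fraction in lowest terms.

Cooperation forever yields 18 each period: 18/(1−δ).
Deviating yields 31 once, then 11 forever: 31 + 11δ/(1−δ).
No profitable deviation requires 18/(1−δ) ≥ 31 + 11δ/(1−δ).
Multiplying by (1−δ): 18 ≥ 31(1−δ) + 11δ = 31 − 20δ.
So 20δ ≥ 13, i.e. δ ≥ 13/20.

13/20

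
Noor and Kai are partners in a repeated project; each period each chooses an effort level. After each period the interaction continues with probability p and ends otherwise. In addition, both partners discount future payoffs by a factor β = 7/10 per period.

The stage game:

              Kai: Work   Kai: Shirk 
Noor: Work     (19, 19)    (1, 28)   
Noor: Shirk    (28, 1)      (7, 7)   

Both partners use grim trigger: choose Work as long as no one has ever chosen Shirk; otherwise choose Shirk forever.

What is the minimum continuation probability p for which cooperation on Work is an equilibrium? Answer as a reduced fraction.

With continuation probability p and discount β, the effective per-period discount factor is βp.
Grim-trigger IC: βp ≥ (28−19)/(28−7) = 3/7.
So p ≥ (3/7)/(7/10) = 30/49.

30/49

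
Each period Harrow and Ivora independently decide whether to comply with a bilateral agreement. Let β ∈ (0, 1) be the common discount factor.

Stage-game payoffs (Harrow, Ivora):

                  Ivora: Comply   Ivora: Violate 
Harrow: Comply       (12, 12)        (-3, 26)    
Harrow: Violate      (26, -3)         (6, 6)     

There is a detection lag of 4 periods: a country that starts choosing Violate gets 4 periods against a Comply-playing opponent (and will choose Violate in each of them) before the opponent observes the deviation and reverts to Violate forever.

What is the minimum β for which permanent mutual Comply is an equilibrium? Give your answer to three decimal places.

0.915

A deviator earns 26 for 4 periods, then 6 forever; cooperating earns 12 forever. Multiplying the IC by (1−β):
12 ≥ 26(1−β^4) + 6β^4, so 20·β^4 ≥ 14 and β^4 ≥ 7/10.
β ≥ (7/10)^(1/4) ≈ 0.915.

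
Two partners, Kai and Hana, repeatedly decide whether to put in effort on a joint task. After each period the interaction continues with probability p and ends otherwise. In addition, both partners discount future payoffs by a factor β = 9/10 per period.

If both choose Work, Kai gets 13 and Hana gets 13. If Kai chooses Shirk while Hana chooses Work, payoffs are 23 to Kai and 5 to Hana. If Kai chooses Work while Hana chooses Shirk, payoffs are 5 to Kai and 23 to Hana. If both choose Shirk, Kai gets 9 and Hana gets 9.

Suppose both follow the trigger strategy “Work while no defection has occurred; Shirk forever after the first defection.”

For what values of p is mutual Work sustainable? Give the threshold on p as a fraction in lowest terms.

With continuation probability p and discount β, the effective per-period discount factor is βp.
Grim-trigger IC: βp ≥ (23−13)/(23−9) = 5/7.
So p ≥ (5/7)/(9/10) = 50/63.

50/63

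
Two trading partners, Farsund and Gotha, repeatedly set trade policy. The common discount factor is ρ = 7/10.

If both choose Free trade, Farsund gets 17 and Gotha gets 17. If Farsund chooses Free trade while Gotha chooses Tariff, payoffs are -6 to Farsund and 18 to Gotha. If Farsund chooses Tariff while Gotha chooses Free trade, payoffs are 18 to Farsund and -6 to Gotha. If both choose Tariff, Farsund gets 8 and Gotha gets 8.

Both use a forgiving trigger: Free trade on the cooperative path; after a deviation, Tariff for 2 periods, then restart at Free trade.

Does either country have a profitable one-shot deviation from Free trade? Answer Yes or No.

IC: ρ+…+ρ^2 ≥ (18−17)/(17−8) = 1/9.
At ρ = 7/10: partial sum = 1.1900 ≥ 0.1111. Cooperation sustainable.

No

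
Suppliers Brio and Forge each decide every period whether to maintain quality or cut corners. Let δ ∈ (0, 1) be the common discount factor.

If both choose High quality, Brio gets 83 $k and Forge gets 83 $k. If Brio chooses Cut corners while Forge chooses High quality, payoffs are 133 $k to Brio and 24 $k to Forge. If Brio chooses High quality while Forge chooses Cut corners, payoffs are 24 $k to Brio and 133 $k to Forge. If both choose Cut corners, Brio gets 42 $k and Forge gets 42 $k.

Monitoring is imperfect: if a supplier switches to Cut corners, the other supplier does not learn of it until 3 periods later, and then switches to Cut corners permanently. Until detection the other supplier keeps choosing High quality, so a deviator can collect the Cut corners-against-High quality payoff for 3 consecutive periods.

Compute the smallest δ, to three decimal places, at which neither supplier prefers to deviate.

0.819

Deviating for the 3 undetected periods gains 133−83 = 50 per period over cooperation, then loses 83−42 = 41 per period forever once punishment starts.
Gain: 50(1 + δ + … + δ^2); loss: 41·δ^3/(1−δ).
No profitable deviation ⇔ 50(1−δ^3) ≤ 41·δ^3, i.e. δ^3 ≥ 50/(50+41) = 50/91.
Hence δ ≥ (50/91)^(1/3) ≈ 0.819.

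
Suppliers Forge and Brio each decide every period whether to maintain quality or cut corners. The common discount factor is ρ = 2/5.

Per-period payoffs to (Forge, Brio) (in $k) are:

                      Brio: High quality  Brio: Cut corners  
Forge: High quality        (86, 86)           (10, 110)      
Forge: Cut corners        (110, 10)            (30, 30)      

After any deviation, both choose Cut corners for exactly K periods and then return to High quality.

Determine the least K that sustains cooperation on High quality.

Need Σ_{k=1}^{K} ρ^k ≥ (110−86)/(86−30) = 0.4286 at ρ = 2/5.
At K = 1 the sum is 0.4000 < 0.4286; at K = 2 it is 0.5600 ≥ 0.4286.
So the minimum punishment length is K = 2.

2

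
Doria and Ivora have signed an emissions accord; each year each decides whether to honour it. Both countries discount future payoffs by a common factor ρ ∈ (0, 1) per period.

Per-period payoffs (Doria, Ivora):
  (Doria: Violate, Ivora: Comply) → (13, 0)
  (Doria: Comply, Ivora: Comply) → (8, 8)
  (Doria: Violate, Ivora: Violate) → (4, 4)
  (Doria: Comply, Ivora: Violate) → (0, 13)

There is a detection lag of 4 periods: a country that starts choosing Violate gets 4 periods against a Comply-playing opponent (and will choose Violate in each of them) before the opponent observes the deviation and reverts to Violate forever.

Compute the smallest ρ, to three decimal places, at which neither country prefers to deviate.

0.863

The best deviation is to choose Violate for all 4 undetected periods, earning 13 each, then 4 forever once detected.
Deviation value: 13(1−ρ^4)/(1−ρ) + 4ρ^4/(1−ρ); cooperation value: 8/(1−ρ).
IC: 8 ≥ 13(1−ρ^4) + 4ρ^4 = 13 − 9ρ^4.
So ρ^4 ≥ 5/9, giving ρ ≥ (5/9)^(1/4) ≈ 0.863.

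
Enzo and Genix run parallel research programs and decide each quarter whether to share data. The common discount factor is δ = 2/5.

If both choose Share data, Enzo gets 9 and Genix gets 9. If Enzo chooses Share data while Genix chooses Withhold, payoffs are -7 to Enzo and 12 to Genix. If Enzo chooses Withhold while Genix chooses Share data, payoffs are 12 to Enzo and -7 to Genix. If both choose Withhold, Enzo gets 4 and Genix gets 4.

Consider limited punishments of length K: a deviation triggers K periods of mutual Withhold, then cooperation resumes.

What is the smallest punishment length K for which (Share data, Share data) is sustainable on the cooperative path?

3

No profitable deviation requires (9−4)(δ+…+δ^K) ≥ 12−9, i.e. δ+…+δ^K ≥ 3/5 ≈ 0.6000.
With δ = 2/5, the partial sums are K=1: 0.4000, K=2: 0.5600, K=3: 0.6240.
K = 3 is the first length at which the sum reaches 0.6000.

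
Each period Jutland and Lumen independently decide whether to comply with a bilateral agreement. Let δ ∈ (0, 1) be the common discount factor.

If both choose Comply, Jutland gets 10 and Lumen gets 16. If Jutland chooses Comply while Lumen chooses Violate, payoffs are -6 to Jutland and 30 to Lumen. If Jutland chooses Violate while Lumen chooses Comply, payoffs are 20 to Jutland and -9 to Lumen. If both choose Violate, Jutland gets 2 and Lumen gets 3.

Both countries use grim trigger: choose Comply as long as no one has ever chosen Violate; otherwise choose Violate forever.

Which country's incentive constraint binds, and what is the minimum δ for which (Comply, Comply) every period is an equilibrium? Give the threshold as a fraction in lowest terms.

Jutland; δ ≥ 5/9

For Jutland: deviation gain 20−10 = 10, per-period punishment loss 10−2 = 8. IC gives δ ≥ 10/18 = 5/9.
For Lumen: gain 14, loss 13 per period, so δ ≥ 14/27.
The tighter constraint is Jutland's, so cooperation needs δ ≥ 5/9.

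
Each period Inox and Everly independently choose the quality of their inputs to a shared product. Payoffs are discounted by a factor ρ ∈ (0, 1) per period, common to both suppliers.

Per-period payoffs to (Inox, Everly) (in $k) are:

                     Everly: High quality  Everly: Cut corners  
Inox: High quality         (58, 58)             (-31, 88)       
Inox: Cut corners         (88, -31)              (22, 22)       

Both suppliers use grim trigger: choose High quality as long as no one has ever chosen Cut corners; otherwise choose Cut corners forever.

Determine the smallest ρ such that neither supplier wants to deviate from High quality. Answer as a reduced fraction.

58/(1−ρ) ≥ 88 + 22ρ/(1−ρ)
58 ≥ 88 − 66ρ
ρ ≥ 30/66 = 5/11.

5/11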